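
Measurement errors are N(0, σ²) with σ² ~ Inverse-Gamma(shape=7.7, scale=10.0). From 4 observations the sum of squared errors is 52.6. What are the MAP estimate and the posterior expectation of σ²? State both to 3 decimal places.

Posterior: Inverse-Gamma(shape = 7.7+4/2 = 9.7, scale = 10.0+52.6/2 = 36.3).
Mode = β/(α+1) = 36.3/10.7 = 3.393.
Mean = β/(α−1) = 36.3/8.7 = 4.172.

MAP = 3.393; posterior mean = 4.172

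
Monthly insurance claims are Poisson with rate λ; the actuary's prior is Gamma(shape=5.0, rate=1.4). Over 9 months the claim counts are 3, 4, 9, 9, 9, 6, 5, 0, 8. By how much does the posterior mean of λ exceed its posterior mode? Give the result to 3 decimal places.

0.096

Σ counts = 53. Posterior: Gamma(shape = 5.0+53 = 58.0, rate = 1.4+9 = 10.4).
Mode = (α−1)/β = 57.0/10.4 = 5.481.
Mean = α/β = 58.0/10.4 = 5.577.
Difference = 5.577 − 5.481 = 0.096.
Right-skewed posterior ⇒ mode < mean.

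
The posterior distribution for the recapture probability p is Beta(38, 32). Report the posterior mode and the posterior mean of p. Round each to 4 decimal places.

Mode = (38−1)/(38+32−2) = 37/68 = 0.5441.
Mean = 38/(38+32) = 38/70 = 0.5429.
The mean is pulled below the mode by the posterior's left skew.

MAP: 0.5441. Posterior mean: 0.5429.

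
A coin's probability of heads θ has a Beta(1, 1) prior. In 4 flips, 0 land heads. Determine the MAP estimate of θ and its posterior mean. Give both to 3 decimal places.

Posterior: Beta(1+0, 1+4) = Beta(1, 5).
Since α = 1 ≤ 1 and β > 1, the Beta density is monotone decreasing on [0,1]; the mode is at 0.
Mean = 1/(1+5) = 0.167.
The mean is pulled above the mode by the posterior's right skew.

MAP = 0.000; posterior mean = 0.167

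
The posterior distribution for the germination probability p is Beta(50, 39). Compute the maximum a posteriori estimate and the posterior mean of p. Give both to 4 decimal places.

Mode = (50−1)/(50+39−2) = 49/87 = 0.5632.
Mean = 50/(50+39) = 50/89 = 0.5618.
Left-skewed posterior ⇒ mean < mode.

maximum a posteriori estimate = 0.5632, posterior mean = 0.5618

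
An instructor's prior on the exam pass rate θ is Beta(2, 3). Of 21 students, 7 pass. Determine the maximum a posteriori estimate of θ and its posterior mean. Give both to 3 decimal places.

θ_MAP = 0.333, E[θ|data] = 0.346

Posterior: Beta(2+7, 3+14) = Beta(9, 17).
Mode = (9−1)/(9+17−2) = 8/24 = 0.333.
Mean = 9/(9+17) = 9/26 = 0.346.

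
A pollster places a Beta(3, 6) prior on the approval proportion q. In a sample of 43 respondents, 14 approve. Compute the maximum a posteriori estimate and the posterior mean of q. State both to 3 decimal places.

MAP: 0.320. Posterior mean: 0.327.

Posterior: Beta(3+14, 6+29) = Beta(17, 35).
Mode = (17−1)/(17+35−2) = 16/50 = 0.320.
Mean = 17/(17+35) = 17/52 = 0.327.
The posterior is right-skewed, so the mean exceeds the mode.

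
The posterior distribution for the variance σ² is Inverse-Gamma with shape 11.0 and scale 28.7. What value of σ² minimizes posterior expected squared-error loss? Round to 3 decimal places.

2.870

Mode = β/(α+1) = 28.7/12.0 = 2.392.
Mean = β/(α−1) = 28.7/10.0 = 2.870.
Squared-error loss ⇒ the optimal estimator is the posterior mean.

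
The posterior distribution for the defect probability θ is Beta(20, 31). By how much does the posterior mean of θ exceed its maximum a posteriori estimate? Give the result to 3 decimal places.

0.004

Mode = (20−1)/(20+31−2) = 19/49 = 0.388.
Mean = 20/(20+31) = 20/51 = 0.392.
Difference = 0.392 − 0.388 = 0.004.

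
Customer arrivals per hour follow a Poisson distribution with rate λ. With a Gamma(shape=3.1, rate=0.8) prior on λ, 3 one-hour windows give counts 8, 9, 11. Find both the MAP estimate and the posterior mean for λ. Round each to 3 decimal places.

Σ counts = 28. Posterior: Gamma(shape = 3.1+28 = 31.1, rate = 0.8+3 = 3.8).
Mode = (α−1)/β = 30.1/3.8 = 7.921.
Mean = α/β = 31.1/3.8 = 8.184.

MAP estimate = 7.921, posterior mean = 8.184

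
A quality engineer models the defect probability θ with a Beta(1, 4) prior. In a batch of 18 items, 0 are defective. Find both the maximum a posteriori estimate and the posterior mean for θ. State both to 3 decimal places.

MAP = 0.000, posterior mean = 0.043

Posterior: Beta(1+0, 4+18) = Beta(1, 22).
Since α = 1 ≤ 1 and β > 1, the Beta density is monotone decreasing on [0,1]; the mode is at 0.
Mean = 1/(1+22) = 0.043.
Mean > mode: the posterior has a right tail.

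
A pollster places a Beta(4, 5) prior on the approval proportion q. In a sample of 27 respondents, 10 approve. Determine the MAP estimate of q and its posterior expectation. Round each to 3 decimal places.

Posterior: Beta(4+10, 5+17) = Beta(14, 22).
Mode = (14−1)/(14+22−2) = 13/34 = 0.382.
Mean = 14/(14+22) = 14/36 = 0.389.

MAP estimate = 0.382, posterior expectation = 0.389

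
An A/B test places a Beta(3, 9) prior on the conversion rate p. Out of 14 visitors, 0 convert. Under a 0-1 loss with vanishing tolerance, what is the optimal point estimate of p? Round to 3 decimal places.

Posterior: Beta(3+0, 9+14) = Beta(3, 23).
Mode = (3−1)/(3+23−2) = 2/24 = 0.083.
Mean = 3/(3+23) = 3/26 = 0.115.
This is the posterior mode — the MAP estimate.

0.083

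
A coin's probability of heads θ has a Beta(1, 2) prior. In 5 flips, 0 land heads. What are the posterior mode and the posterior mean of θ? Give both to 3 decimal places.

Posterior: Beta(1+0, 2+5) = Beta(1, 7).
Since α = 1 ≤ 1 and β > 1, the Beta density is monotone decreasing on [0,1]; the mode is at 0.
Mean = 1/(1+7) = 0.125.
The posterior is right-skewed, so the mean exceeds the mode.

MAP = 0.000, posterior mean = 0.125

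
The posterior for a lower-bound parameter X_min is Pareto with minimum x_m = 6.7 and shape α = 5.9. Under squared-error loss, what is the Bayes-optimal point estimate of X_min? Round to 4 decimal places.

The Pareto density is strictly decreasing on [x_m, ∞), so the mode is x_m = 6.7000.
Mean = α·x_m/(α−1) = 5.9·6.7/4.9 = 8.0673.
Squared-error loss ⇒ the optimal estimator is the posterior mean.

8.0673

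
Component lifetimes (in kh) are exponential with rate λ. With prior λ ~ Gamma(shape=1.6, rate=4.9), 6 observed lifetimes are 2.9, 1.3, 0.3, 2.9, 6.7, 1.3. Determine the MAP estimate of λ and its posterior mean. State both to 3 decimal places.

MAP = 0.325; posterior mean = 0.374

Σ times = 15.4. Posterior: Gamma(shape = 1.6+6 = 7.6, rate = 4.9+15.4 = 20.3).
Mode = (α−1)/β = 6.6/20.3 = 0.325.
Mean = α/β = 7.6/20.3 = 0.374.
Right-skewed posterior ⇒ mode < mean.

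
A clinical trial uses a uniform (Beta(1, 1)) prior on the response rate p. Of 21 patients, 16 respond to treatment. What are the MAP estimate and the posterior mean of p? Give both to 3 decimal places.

MAP estimate = 0.762, posterior mean = 0.739

Posterior: Beta(1+16, 1+5) = Beta(17, 6).
Mode = (17−1)/(17+6−2) = 16/21 = 0.762.
With a flat prior the MAP equals the MLE, 16/21.
Mean = 17/(17+6) = 17/23 = 0.739.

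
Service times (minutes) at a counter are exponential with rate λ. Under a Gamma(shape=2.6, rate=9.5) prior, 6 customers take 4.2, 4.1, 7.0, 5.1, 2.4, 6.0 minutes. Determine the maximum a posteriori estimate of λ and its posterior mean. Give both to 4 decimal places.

Σ times = 28.8. Posterior: Gamma(shape = 2.6+6 = 8.6, rate = 9.5+28.8 = 38.3).
Mode = (α−1)/β = 7.6/38.3 = 0.1984.
Mean = α/β = 8.6/38.3 = 0.2245.
Right-skewed posterior ⇒ mode < mean.

MAP: 0.1984. Posterior mean: 0.2245.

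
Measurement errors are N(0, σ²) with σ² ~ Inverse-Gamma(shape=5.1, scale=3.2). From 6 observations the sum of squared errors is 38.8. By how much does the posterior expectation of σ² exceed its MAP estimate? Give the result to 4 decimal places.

0.6996

Posterior: Inverse-Gamma(shape = 5.1+6/2 = 8.1, scale = 3.2+38.8/2 = 22.6).
Mode = β/(α+1) = 22.6/9.1 = 2.4835.
Mean = β/(α−1) = 22.6/7.1 = 3.1831.
Difference = 3.1831 − 2.4835 = 0.6996.
The posterior is right-skewed, so the mean exceeds the mode.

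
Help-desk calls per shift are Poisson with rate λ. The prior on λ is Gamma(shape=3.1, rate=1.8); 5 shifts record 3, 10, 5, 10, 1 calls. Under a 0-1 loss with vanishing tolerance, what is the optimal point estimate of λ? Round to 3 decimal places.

4.574

Σ counts = 29. Posterior: Gamma(shape = 3.1+29 = 32.1, rate = 1.8+5 = 6.8).
Mode = (α−1)/β = 31.1/6.8 = 4.574.
Mean = α/β = 32.1/6.8 = 4.721.
This is the posterior mode — the MAP estimate.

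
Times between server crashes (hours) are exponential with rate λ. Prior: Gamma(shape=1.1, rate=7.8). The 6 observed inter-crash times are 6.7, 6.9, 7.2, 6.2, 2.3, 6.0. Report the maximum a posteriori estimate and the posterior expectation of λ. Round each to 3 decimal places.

maximum a posteriori estimate = 0.142, posterior expectation = 0.165

Σ times = 35.3. Posterior: Gamma(shape = 1.1+6 = 7.1, rate = 7.8+35.3 = 43.1).
Mode = (α−1)/β = 6.1/43.1 = 0.142.
Mean = α/β = 7.1/43.1 = 0.165.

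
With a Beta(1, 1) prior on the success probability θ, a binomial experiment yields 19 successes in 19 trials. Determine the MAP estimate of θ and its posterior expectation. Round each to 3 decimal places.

MAP estimate = 1.000, posterior expectation = 0.952

Posterior: Beta(1+19, 1+0) = Beta(20, 1).
Since β = 1 ≤ 1 and α > 1, the Beta density is monotone increasing on [0,1]; the mode is at 1.
Mean = 20/(20+1) = 0.952.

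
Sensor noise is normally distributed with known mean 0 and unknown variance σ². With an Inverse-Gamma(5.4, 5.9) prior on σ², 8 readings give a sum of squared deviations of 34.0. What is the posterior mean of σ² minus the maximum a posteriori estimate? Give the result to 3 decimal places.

0.524

Posterior: Inverse-Gamma(shape = 5.4+8/2 = 9.4, scale = 5.9+34.0/2 = 22.9).
Mode = β/(α+1) = 22.9/10.4 = 2.202.
Mean = β/(α−1) = 22.9/8.4 = 2.726.
Difference = 2.726 − 2.202 = 0.524.
The posterior is right-skewed, so the mean exceeds the mode.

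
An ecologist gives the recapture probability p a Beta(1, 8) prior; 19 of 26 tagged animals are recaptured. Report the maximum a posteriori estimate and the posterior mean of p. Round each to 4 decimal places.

Posterior: Beta(1+19, 8+7) = Beta(20, 15).
Mode = (20−1)/(20+15−2) = 19/33 = 0.5758.
Mean = 20/(20+15) = 20/35 = 0.5714.
Left-skewed posterior ⇒ mean < mode.

p_MAP = 0.5758, E[p|data] = 0.5714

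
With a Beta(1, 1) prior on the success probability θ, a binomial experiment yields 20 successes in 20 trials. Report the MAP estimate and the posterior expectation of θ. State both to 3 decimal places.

MAP: 1.000. Posterior mean: 0.955.

Posterior: Beta(1+20, 1+0) = Beta(21, 1).
Since β = 1 ≤ 1 and α > 1, the Beta density is monotone increasing on [0,1]; the mode is at 1.
Mean = 21/(21+1) = 0.955.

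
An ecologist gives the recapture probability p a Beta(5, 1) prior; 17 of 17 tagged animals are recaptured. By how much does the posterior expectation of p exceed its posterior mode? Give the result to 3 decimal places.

-0.043

Posterior: Beta(5+17, 1+0) = Beta(22, 1).
Since β = 1 ≤ 1 and α > 1, the Beta density is monotone increasing on [0,1]; the mode is at 1.
Mean = 22/(22+1) = 0.957.
Difference = 0.957 − 1.000 = -0.043.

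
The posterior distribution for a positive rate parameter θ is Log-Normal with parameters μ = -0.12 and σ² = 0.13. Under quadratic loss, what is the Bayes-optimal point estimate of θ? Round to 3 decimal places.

0.946

Mode = exp(μ − σ²) = exp(-0.25) = 0.779.
Mean = exp(μ + σ²/2) = exp(-0.055) = 0.946.
Quadratic loss ⇒ the optimal estimator is the posterior mean.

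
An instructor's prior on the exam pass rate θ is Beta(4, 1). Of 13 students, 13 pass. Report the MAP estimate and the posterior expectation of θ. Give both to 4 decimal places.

Posterior: Beta(4+13, 1+0) = Beta(17, 1).
Since β = 1 ≤ 1 and α > 1, the Beta density is monotone increasing on [0,1]; the mode is at 1.
Mean = 17/(17+1) = 0.9444.
Left-skewed posterior ⇒ mean < mode.

MAP = 1.0000, posterior mean = 0.9444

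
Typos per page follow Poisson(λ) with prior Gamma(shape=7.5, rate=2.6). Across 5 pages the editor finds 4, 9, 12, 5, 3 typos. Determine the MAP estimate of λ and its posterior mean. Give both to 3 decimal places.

λ_MAP = 5.197, E[λ|data] = 5.329

Σ counts = 33. Posterior: Gamma(shape = 7.5+33 = 40.5, rate = 2.6+5 = 7.6).
Mode = (α−1)/β = 39.5/7.6 = 5.197.
Mean = α/β = 40.5/7.6 = 5.329.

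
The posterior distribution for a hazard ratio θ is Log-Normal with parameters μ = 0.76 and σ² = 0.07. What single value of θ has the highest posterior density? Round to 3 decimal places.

Mode = exp(μ − σ²) = exp(0.69) = 1.994.
Mean = exp(μ + σ²/2) = exp(0.795) = 2.214.
This is the posterior mode — the MAP estimate.

1.994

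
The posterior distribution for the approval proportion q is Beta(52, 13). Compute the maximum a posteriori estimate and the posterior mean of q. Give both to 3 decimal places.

Mode = (52−1)/(52+13−2) = 51/63 = 0.810.
Mean = 52/(52+13) = 52/65 = 0.800.
The mean is pulled below the mode by the posterior's left skew.

MAP: 0.810. Posterior mean: 0.800.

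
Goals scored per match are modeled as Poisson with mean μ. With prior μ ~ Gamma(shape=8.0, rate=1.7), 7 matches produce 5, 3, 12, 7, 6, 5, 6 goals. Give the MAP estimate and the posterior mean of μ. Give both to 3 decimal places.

MAP = 5.862; posterior mean = 5.977

Σ counts = 44. Posterior: Gamma(shape = 8.0+44 = 52.0, rate = 1.7+7 = 8.7).
Mode = (α−1)/β = 51.0/8.7 = 5.862.
Mean = α/β = 52.0/8.7 = 5.977.
The posterior is right-skewed, so the mean exceeds the mode.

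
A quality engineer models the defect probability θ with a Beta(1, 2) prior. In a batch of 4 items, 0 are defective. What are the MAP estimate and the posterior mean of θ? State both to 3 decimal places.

Posterior: Beta(1+0, 2+4) = Beta(1, 6).
Since α = 1 ≤ 1 and β > 1, the Beta density is monotone decreasing on [0,1]; the mode is at 0.
Mean = 1/(1+6) = 0.143.

θ_MAP = 0.000, E[θ|data] = 0.143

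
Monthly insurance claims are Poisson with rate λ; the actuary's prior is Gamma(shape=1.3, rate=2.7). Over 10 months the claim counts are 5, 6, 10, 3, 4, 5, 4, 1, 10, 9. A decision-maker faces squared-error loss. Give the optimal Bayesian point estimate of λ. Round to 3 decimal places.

Σ counts = 57. Posterior: Gamma(shape = 1.3+57 = 58.3, rate = 2.7+10 = 12.7).
Mode = (α−1)/β = 57.3/12.7 = 4.512.
Mean = α/β = 58.3/12.7 = 4.591.
Squared-error loss ⇒ the optimal estimator is the posterior mean.

4.591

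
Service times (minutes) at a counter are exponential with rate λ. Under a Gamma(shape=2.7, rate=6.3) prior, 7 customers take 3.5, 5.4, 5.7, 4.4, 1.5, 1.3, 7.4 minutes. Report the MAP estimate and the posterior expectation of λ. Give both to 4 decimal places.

MAP = 0.2451; posterior mean = 0.2732

Σ times = 29.2. Posterior: Gamma(shape = 2.7+7 = 9.7, rate = 6.3+29.2 = 35.5).
Mode = (α−1)/β = 8.7/35.5 = 0.2451.
Mean = α/β = 9.7/35.5 = 0.2732.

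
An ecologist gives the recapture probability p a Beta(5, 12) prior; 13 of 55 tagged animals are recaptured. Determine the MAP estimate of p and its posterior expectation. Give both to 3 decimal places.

Posterior: Beta(5+13, 12+42) = Beta(18, 54).
Mode = (18−1)/(18+54−2) = 17/70 = 0.243.
Mean = 18/(18+54) = 18/72 = 0.250.

MAP: 0.243. Posterior mean: 0.250.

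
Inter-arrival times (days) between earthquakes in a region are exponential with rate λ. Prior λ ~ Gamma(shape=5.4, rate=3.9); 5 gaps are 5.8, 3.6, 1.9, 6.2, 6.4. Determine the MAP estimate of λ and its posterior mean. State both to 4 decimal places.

Σ times = 23.9. Posterior: Gamma(shape = 5.4+5 = 10.4, rate = 3.9+23.9 = 27.8).
Mode = (α−1)/β = 9.4/27.8 = 0.3381.
Mean = α/β = 10.4/27.8 = 0.3741.
The posterior is right-skewed, so the mean exceeds the mode.

MAP: 0.3381. Posterior mean: 0.3741.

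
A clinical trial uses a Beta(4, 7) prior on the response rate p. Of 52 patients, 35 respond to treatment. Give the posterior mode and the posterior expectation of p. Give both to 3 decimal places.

posterior mode = 0.623, posterior expectation = 0.619

Posterior: Beta(4+35, 7+17) = Beta(39, 24).
Mode = (39−1)/(39+24−2) = 38/61 = 0.623.
Mean = 39/(39+24) = 39/63 = 0.619.
Left-skewed posterior ⇒ mean < mode.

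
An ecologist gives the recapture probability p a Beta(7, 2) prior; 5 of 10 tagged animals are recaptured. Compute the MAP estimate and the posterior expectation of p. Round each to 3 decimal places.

Posterior: Beta(7+5, 2+5) = Beta(12, 7).
Mode = (12−1)/(12+7−2) = 11/17 = 0.647.
Mean = 12/(12+7) = 12/19 = 0.632.

MAP = 0.647, posterior mean = 0.632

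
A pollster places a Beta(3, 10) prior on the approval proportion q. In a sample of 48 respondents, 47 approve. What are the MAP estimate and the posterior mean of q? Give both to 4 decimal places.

Posterior: Beta(3+47, 10+1) = Beta(50, 11).
Mode = (50−1)/(50+11−2) = 49/59 = 0.8305.
Mean = 50/(50+11) = 50/61 = 0.8197.
The mean is pulled below the mode by the posterior's left skew.

MAP = 0.8305; posterior mean = 0.8197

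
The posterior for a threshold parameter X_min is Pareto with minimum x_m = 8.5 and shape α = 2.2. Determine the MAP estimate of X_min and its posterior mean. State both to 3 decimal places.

The Pareto density is strictly decreasing on [x_m, ∞), so the mode is x_m = 8.500.
Mean = α·x_m/(α−1) = 2.2·8.5/1.2 = 15.583.

MAP = 8.500; posterior mean = 15.583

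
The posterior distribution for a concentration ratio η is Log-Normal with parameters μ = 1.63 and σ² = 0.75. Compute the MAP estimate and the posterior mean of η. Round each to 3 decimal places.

Mode = exp(μ − σ²) = exp(0.88) = 2.411.
Mean = exp(μ + σ²/2) = exp(2.005) = 7.426.
Mean > mode: the posterior has a right tail.

MAP: 2.411. Posterior mean: 7.426.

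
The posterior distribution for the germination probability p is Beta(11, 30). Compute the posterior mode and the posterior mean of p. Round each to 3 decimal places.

MAP: 0.256. Posterior mean: 0.268.

Mode = (11−1)/(11+30−2) = 10/39 = 0.256.
Mean = 11/(11+30) = 11/41 = 0.268.
Mean > mode: the posterior has a right tail.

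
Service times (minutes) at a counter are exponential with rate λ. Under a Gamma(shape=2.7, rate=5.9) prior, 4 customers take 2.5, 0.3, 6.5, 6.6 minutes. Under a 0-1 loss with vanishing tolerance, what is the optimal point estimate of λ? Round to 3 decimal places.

Σ times = 15.9. Posterior: Gamma(shape = 2.7+4 = 6.7, rate = 5.9+15.9 = 21.8).
Mode = (α−1)/β = 5.7/21.8 = 0.261.
Mean = α/β = 6.7/21.8 = 0.307.
This is the posterior mode — the MAP estimate.

0.261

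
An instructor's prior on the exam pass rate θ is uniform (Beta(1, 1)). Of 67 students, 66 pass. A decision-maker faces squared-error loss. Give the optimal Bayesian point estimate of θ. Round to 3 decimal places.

0.971

Posterior: Beta(1+66, 1+1) = Beta(67, 2).
Mode = (67−1)/(67+2−2) = 66/67 = 0.985.
With a flat prior the MAP equals the MLE, 66/67.
Mean = 67/(67+2) = 67/69 = 0.971.
Squared-error loss ⇒ the optimal estimator is the posterior mean.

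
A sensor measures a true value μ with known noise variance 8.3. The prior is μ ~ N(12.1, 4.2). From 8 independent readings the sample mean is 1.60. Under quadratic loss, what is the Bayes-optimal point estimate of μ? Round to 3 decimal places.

3.680

Posterior for μ is Normal. Precision-weighted mean: (1/4.2·12.1 + 8/8.3·1.60) / (1/4.2 + 8/8.3) = 3.680.
A Normal posterior is symmetric, so mode = mean.
Quadratic loss ⇒ the optimal estimator is the posterior mean.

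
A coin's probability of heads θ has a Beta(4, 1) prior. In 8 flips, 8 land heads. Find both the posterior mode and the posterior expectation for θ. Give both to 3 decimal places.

MAP = 1.000, posterior mean = 0.923

Posterior: Beta(4+8, 1+0) = Beta(12, 1).
Since β = 1 ≤ 1 and α > 1, the Beta density is monotone increasing on [0,1]; the mode is at 1.
Mean = 12/(12+1) = 0.923.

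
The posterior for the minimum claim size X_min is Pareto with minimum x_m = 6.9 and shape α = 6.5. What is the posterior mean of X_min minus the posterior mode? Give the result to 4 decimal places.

The Pareto density is strictly decreasing on [x_m, ∞), so the mode is x_m = 6.9000.
Mean = α·x_m/(α−1) = 6.5·6.9/5.5 = 8.1545.
Difference = 8.1545 − 6.9000 = 1.2545.
Right-skewed posterior ⇒ mode < mean.

1.2545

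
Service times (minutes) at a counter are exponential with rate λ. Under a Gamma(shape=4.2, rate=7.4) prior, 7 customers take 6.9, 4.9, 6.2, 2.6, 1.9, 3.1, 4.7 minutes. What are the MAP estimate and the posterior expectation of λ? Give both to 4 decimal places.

Σ times = 30.3. Posterior: Gamma(shape = 4.2+7 = 11.2, rate = 7.4+30.3 = 37.7).
Mode = (α−1)/β = 10.2/37.7 = 0.2706.
Mean = α/β = 11.2/37.7 = 0.2971.

MAP = 0.2706; posterior mean = 0.2971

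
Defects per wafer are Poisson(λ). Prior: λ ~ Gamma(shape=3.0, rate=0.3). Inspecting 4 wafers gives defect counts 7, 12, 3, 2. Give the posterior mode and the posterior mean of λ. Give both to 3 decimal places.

MAP = 6.047, posterior mean = 6.279

Σ counts = 24. Posterior: Gamma(shape = 3.0+24 = 27.0, rate = 0.3+4 = 4.3).
Mode = (α−1)/β = 26.0/4.3 = 6.047.
Mean = α/β = 27.0/4.3 = 6.279.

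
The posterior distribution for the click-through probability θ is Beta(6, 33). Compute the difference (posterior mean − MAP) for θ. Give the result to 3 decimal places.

Mode = (6−1)/(6+33−2) = 5/37 = 0.135.
Mean = 6/(6+33) = 6/39 = 0.154.
Difference = 0.154 − 0.135 = 0.019.
The mean is pulled above the mode by the posterior's right skew.

0.019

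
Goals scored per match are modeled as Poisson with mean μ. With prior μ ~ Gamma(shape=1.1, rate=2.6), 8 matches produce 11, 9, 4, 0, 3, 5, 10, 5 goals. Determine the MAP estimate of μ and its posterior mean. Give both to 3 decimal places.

Σ counts = 47. Posterior: Gamma(shape = 1.1+47 = 48.1, rate = 2.6+8 = 10.6).
Mode = (α−1)/β = 47.1/10.6 = 4.443.
Mean = α/β = 48.1/10.6 = 4.538.
Right-skewed posterior ⇒ mode < mean.

MAP estimate = 4.443, posterior mean = 4.538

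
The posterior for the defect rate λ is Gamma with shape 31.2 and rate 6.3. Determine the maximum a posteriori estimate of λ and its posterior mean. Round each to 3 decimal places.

Mode = (α−1)/β = 30.2/6.3 = 4.794.
Mean = α/β = 31.2/6.3 = 4.952.

MAP = 4.794, posterior mean = 4.952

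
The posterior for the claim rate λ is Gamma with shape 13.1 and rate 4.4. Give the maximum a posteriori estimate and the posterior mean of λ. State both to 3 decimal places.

Mode = (α−1)/β = 12.1/4.4 = 2.750.
Mean = α/β = 13.1/4.4 = 2.977.

λ_MAP = 2.750, E[λ|data] = 2.977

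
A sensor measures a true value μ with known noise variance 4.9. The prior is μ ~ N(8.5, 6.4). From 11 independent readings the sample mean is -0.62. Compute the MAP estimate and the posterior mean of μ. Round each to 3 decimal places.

MAP estimate = -0.027, posterior mean = -0.027

Posterior for μ is Normal. Precision-weighted mean: (1/6.4·8.5 + 11/4.9·-0.62) / (1/6.4 + 11/4.9) = -0.027.
A Normal posterior is symmetric, so mode = mean.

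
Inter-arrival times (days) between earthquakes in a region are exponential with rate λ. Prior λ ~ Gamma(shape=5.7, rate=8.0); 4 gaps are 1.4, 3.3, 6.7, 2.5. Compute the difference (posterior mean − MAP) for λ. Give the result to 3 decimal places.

Σ times = 13.9. Posterior: Gamma(shape = 5.7+4 = 9.7, rate = 8.0+13.9 = 21.9).
Mode = (α−1)/β = 8.7/21.9 = 0.397.
Mean = α/β = 9.7/21.9 = 0.443.
Difference = 0.443 − 0.397 = 0.046.
Right-skewed posterior ⇒ mode < mean.

0.046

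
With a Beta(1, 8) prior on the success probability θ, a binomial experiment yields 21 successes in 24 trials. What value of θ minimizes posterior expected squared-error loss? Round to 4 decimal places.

0.6667

Posterior: Beta(1+21, 8+3) = Beta(22, 11).
Mode = (22−1)/(22+11−2) = 21/31 = 0.6774.
Mean = 22/(22+11) = 22/33 = 0.6667.
Squared-error loss ⇒ the optimal estimator is the posterior mean.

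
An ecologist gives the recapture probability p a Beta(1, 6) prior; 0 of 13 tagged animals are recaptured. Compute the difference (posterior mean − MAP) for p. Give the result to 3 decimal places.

0.050

Posterior: Beta(1+0, 6+13) = Beta(1, 19).
Since α = 1 ≤ 1 and β > 1, the Beta density is monotone decreasing on [0,1]; the mode is at 0.
Mean = 1/(1+19) = 0.050.
Difference = 0.050 − 0.000 = 0.050.
The posterior is right-skewed, so the mean exceeds the mode.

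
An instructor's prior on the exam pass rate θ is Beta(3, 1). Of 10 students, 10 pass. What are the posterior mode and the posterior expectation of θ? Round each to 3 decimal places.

Posterior: Beta(3+10, 1+0) = Beta(13, 1).
Since β = 1 ≤ 1 and α > 1, the Beta density is monotone increasing on [0,1]; the mode is at 1.
Mean = 13/(13+1) = 0.929.
Mode > mean: the posterior has a left tail.

MAP = 1.000, posterior mean = 0.929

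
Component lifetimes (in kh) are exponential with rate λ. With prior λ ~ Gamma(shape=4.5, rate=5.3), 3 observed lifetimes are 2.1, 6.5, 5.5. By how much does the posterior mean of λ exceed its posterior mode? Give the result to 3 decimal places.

0.052

Σ times = 14.1. Posterior: Gamma(shape = 4.5+3 = 7.5, rate = 5.3+14.1 = 19.4).
Mode = (α−1)/β = 6.5/19.4 = 0.335.
Mean = α/β = 7.5/19.4 = 0.387.
Difference = 0.387 − 0.335 = 0.052.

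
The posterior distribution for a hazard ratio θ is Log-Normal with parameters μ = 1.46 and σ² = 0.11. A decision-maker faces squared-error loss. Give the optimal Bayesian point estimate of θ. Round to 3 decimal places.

Mode = exp(μ − σ²) = exp(1.35) = 3.857.
Mean = exp(μ + σ²/2) = exp(1.515) = 4.549.
Squared-error loss ⇒ the optimal estimator is the posterior mean.

4.549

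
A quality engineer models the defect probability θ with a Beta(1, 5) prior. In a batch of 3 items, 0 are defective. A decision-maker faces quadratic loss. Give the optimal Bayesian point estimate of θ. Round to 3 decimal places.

Posterior: Beta(1+0, 5+3) = Beta(1, 8).
Since α = 1 ≤ 1 and β > 1, the Beta density is monotone decreasing on [0,1]; the mode is at 0.
Mean = 1/(1+8) = 0.111.
Quadratic loss ⇒ the optimal estimator is the posterior mean.

0.111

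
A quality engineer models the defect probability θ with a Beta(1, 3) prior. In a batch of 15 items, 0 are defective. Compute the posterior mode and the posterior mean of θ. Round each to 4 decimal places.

Posterior: Beta(1+0, 3+15) = Beta(1, 18).
Since α = 1 ≤ 1 and β > 1, the Beta density is monotone decreasing on [0,1]; the mode is at 0.
Mean = 1/(1+18) = 0.0526.

MAP = 0.0000; posterior mean = 0.0526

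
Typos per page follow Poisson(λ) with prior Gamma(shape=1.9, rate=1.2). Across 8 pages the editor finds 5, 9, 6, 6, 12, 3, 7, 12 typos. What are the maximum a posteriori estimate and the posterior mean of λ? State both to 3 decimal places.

MAP = 6.620; posterior mean = 6.728

Σ counts = 60. Posterior: Gamma(shape = 1.9+60 = 61.9, rate = 1.2+8 = 9.2).
Mode = (α−1)/β = 60.9/9.2 = 6.620.
Mean = α/β = 61.9/9.2 = 6.728.
Right-skewed posterior ⇒ mode < mean.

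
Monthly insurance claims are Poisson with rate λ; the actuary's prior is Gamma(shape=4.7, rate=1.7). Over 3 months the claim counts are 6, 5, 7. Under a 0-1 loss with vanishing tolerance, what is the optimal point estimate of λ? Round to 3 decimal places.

Σ counts = 18. Posterior: Gamma(shape = 4.7+18 = 22.7, rate = 1.7+3 = 4.7).
Mode = (α−1)/β = 21.7/4.7 = 4.617.
Mean = α/β = 22.7/4.7 = 4.830.
This is the posterior mode — the MAP estimate.

4.617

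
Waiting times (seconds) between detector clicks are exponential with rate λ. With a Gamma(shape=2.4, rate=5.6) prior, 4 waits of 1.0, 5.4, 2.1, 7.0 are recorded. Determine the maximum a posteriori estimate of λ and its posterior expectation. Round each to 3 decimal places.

Σ times = 15.5. Posterior: Gamma(shape = 2.4+4 = 6.4, rate = 5.6+15.5 = 21.1).
Mode = (α−1)/β = 5.4/21.1 = 0.256.
Mean = α/β = 6.4/21.1 = 0.303.

λ_MAP = 0.256, E[λ|data] = 0.303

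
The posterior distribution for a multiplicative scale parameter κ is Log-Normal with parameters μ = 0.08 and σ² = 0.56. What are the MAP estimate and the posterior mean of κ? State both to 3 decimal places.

MAP: 0.619. Posterior mean: 1.433.

Mode = exp(μ − σ²) = exp(-0.48) = 0.619.
Mean = exp(μ + σ²/2) = exp(0.360) = 1.433.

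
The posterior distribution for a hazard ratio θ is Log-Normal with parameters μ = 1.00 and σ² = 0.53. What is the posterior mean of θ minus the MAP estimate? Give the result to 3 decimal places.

1.943

Mode = exp(μ − σ²) = exp(0.47) = 1.600.
Mean = exp(μ + σ²/2) = exp(1.265) = 3.543.
Difference = 3.543 − 1.600 = 1.943.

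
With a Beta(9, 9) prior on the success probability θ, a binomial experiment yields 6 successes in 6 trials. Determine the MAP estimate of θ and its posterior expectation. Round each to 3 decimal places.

MAP estimate = 0.636, posterior expectation = 0.625

Posterior: Beta(9+6, 9+0) = Beta(15, 9).
Mode = (15−1)/(15+9−2) = 14/22 = 0.636.
Mean = 15/(15+9) = 15/24 = 0.625.
Left-skewed posterior ⇒ mean < mode.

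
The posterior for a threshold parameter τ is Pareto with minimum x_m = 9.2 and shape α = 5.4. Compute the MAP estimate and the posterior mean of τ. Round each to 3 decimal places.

The Pareto density is strictly decreasing on [x_m, ∞), so the mode is x_m = 9.200.
Mean = α·x_m/(α−1) = 5.4·9.2/4.4 = 11.291.

τ_MAP = 9.200, E[τ|data] = 11.291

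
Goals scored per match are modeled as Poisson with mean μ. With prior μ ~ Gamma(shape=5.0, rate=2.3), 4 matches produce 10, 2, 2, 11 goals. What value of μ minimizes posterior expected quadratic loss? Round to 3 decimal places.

Σ counts = 25. Posterior: Gamma(shape = 5.0+25 = 30.0, rate = 2.3+4 = 6.3).
Mode = (α−1)/β = 29.0/6.3 = 4.603.
Mean = α/β = 30.0/6.3 = 4.762.
Quadratic loss ⇒ the optimal estimator is the posterior mean.

4.762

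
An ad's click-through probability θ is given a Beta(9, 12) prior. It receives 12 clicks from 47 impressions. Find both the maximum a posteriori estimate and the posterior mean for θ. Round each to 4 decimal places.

Posterior: Beta(9+12, 12+35) = Beta(21, 47).
Mode = (21−1)/(21+47−2) = 20/66 = 0.3030.
Mean = 21/(21+47) = 21/68 = 0.3088.

MAP: 0.3030. Posterior mean: 0.3088.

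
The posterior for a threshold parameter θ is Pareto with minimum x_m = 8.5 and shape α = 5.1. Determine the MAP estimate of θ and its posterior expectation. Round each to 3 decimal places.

MAP: 8.500. Posterior mean: 10.573.

The Pareto density is strictly decreasing on [x_m, ∞), so the mode is x_m = 8.500.
Mean = α·x_m/(α−1) = 5.1·8.5/4.1 = 10.573.
The posterior is right-skewed, so the mean exceeds the mode.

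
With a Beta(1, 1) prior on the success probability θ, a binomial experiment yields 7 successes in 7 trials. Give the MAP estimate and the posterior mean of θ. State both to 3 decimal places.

Posterior: Beta(1+7, 1+0) = Beta(8, 1).
Since β = 1 ≤ 1 and α > 1, the Beta density is monotone increasing on [0,1]; the mode is at 1.
Mean = 8/(8+1) = 0.889.
Left-skewed posterior ⇒ mean < mode.

MAP = 1.000; posterior mean = 0.889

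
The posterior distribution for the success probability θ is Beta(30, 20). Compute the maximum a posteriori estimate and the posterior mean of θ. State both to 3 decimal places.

θ_MAP = 0.604, E[θ|data] = 0.600

Mode = (30−1)/(30+20−2) = 29/48 = 0.604.
Mean = 30/(30+20) = 30/50 = 0.600.
The mean is pulled below the mode by the posterior's left skew.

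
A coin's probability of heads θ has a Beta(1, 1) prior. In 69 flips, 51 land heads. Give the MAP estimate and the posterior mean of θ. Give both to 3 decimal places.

Posterior: Beta(1+51, 1+18) = Beta(52, 19).
Mode = (52−1)/(52+19−2) = 51/69 = 0.739.
With a flat prior the MAP equals the MLE, 51/69.
Mean = 52/(52+19) = 52/71 = 0.732.
Mode > mean: the posterior has a left tail.

MAP: 0.739. Posterior mean: 0.732.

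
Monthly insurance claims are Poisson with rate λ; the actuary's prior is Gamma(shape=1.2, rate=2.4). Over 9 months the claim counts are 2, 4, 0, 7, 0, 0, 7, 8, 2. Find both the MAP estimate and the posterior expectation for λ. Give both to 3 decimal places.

MAP = 2.649; posterior mean = 2.737

Σ counts = 30. Posterior: Gamma(shape = 1.2+30 = 31.2, rate = 2.4+9 = 11.4).
Mode = (α−1)/β = 30.2/11.4 = 2.649.
Mean = α/β = 31.2/11.4 = 2.737.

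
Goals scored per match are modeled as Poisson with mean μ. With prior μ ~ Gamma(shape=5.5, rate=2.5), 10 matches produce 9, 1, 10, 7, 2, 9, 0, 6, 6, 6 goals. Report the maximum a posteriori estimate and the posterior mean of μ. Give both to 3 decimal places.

Σ counts = 56. Posterior: Gamma(shape = 5.5+56 = 61.5, rate = 2.5+10 = 12.5).
Mode = (α−1)/β = 60.5/12.5 = 4.840.
Mean = α/β = 61.5/12.5 = 4.920.

MAP: 4.840. Posterior mean: 4.920.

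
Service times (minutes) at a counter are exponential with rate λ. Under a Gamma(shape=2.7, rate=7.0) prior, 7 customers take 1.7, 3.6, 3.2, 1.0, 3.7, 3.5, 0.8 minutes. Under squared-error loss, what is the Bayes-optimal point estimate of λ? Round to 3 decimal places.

0.396

Σ times = 17.5. Posterior: Gamma(shape = 2.7+7 = 9.7, rate = 7.0+17.5 = 24.5).
Mode = (α−1)/β = 8.7/24.5 = 0.355.
Mean = α/β = 9.7/24.5 = 0.396.
Squared-error loss ⇒ the optimal estimator is the posterior mean.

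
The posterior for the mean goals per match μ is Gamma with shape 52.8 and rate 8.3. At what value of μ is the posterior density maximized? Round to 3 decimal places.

6.241

Mode = (α−1)/β = 51.8/8.3 = 6.241.
Mean = α/β = 52.8/8.3 = 6.361.
This is the posterior mode — the MAP estimate.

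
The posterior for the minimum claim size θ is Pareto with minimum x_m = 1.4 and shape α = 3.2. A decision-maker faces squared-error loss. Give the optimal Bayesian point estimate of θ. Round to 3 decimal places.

2.036

The Pareto density is strictly decreasing on [x_m, ∞), so the mode is x_m = 1.400.
Mean = α·x_m/(α−1) = 3.2·1.4/2.2 = 2.036.
Squared-error loss ⇒ the optimal estimator is the posterior mean.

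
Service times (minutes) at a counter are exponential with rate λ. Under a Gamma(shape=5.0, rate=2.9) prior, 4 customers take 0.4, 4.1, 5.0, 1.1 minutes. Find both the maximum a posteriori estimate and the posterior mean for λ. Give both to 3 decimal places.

Σ times = 10.6. Posterior: Gamma(shape = 5.0+4 = 9.0, rate = 2.9+10.6 = 13.5).
Mode = (α−1)/β = 8.0/13.5 = 0.593.
Mean = α/β = 9.0/13.5 = 0.667.

MAP = 0.593; posterior mean = 0.667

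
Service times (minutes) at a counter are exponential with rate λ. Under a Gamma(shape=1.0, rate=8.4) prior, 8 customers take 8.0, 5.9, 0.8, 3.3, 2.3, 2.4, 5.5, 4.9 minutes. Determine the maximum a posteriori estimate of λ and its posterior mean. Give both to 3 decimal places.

Σ times = 33.1. Posterior: Gamma(shape = 1.0+8 = 9.0, rate = 8.4+33.1 = 41.5).
Mode = (α−1)/β = 8.0/41.5 = 0.193.
Mean = α/β = 9.0/41.5 = 0.217.
The posterior is right-skewed, so the mean exceeds the mode.

MAP = 0.193; posterior mean = 0.217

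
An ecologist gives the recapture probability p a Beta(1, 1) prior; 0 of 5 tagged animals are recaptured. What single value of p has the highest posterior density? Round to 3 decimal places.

Posterior: Beta(1+0, 1+5) = Beta(1, 6).
Since α = 1 ≤ 1 and β > 1, the Beta density is monotone decreasing on [0,1]; the mode is at 0.
Mean = 1/(1+6) = 0.143.
This is the posterior mode — the MAP estimate.

0.000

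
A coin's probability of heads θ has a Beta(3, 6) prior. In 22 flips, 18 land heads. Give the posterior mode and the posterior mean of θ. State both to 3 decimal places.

MAP = 0.690, posterior mean = 0.677

Posterior: Beta(3+18, 6+4) = Beta(21, 10).
Mode = (21−1)/(21+10−2) = 20/29 = 0.690.
Mean = 21/(21+10) = 21/31 = 0.677.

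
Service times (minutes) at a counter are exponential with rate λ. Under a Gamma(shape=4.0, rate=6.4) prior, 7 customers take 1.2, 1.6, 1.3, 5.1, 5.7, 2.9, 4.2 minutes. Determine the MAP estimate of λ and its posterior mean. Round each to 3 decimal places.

Σ times = 22.0. Posterior: Gamma(shape = 4.0+7 = 11.0, rate = 6.4+22.0 = 28.4).
Mode = (α−1)/β = 10.0/28.4 = 0.352.
Mean = α/β = 11.0/28.4 = 0.387.

MAP = 0.352; posterior mean = 0.387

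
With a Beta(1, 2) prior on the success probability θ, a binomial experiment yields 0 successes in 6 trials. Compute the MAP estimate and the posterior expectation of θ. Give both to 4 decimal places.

Posterior: Beta(1+0, 2+6) = Beta(1, 8).
Since α = 1 ≤ 1 and β > 1, the Beta density is monotone decreasing on [0,1]; the mode is at 0.
Mean = 1/(1+8) = 0.1111.

MAP = 0.0000; posterior mean = 0.1111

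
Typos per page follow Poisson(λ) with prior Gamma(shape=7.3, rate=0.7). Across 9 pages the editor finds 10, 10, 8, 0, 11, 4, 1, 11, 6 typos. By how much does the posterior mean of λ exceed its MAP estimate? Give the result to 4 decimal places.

Σ counts = 61. Posterior: Gamma(shape = 7.3+61 = 68.3, rate = 0.7+9 = 9.7).
Mode = (α−1)/β = 67.3/9.7 = 6.9381.
Mean = α/β = 68.3/9.7 = 7.0412.
Difference = 7.0412 − 6.9381 = 0.1031.

0.1031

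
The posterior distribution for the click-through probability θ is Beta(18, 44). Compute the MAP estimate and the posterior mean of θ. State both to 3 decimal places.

Mode = (18−1)/(18+44−2) = 17/60 = 0.283.
Mean = 18/(18+44) = 18/62 = 0.290.
The mean is pulled above the mode by the posterior's right skew.

MAP = 0.283, posterior mean = 0.290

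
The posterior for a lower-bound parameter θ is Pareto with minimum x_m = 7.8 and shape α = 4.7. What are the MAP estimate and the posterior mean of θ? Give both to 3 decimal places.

The Pareto density is strictly decreasing on [x_m, ∞), so the mode is x_m = 7.800.
Mean = α·x_m/(α−1) = 4.7·7.8/3.7 = 9.908.

θ_MAP = 7.800, E[θ|data] = 9.908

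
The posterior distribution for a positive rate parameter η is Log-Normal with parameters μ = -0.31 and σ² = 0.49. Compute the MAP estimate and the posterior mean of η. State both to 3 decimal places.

Mode = exp(μ − σ²) = exp(-0.80) = 0.449.
Mean = exp(μ + σ²/2) = exp(-0.065) = 0.937.

MAP: 0.449. Posterior mean: 0.937.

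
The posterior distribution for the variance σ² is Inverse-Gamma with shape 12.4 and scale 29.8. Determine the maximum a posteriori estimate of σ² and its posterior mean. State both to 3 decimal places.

maximum a posteriori estimate = 2.224, posterior mean = 2.614

Mode = β/(α+1) = 29.8/13.4 = 2.224.
Mean = β/(α−1) = 29.8/11.4 = 2.614.
The posterior is right-skewed, so the mean exceeds the mode.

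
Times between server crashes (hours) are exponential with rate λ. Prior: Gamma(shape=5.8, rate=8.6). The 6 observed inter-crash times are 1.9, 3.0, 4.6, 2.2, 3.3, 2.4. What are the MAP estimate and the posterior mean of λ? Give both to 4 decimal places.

Σ times = 17.4. Posterior: Gamma(shape = 5.8+6 = 11.8, rate = 8.6+17.4 = 26.0).
Mode = (α−1)/β = 10.8/26.0 = 0.4154.
Mean = α/β = 11.8/26.0 = 0.4538.
Mean > mode: the posterior has a right tail.

MAP = 0.4154, posterior mean = 0.4538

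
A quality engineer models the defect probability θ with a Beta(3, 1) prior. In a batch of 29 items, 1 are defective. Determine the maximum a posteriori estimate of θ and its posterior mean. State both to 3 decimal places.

Posterior: Beta(3+1, 1+28) = Beta(4, 29).
Mode = (4−1)/(4+29−2) = 3/31 = 0.097.
Mean = 4/(4+29) = 4/33 = 0.121.

MAP = 0.097; posterior mean = 0.121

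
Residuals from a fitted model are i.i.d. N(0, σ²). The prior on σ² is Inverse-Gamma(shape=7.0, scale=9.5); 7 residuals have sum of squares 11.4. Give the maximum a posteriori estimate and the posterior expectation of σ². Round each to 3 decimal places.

MAP: 1.322. Posterior mean: 1.600.

Posterior: Inverse-Gamma(shape = 7.0+7/2 = 10.5, scale = 9.5+11.4/2 = 15.2).
Mode = β/(α+1) = 15.2/11.5 = 1.322.
Mean = β/(α−1) = 15.2/9.5 = 1.600.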